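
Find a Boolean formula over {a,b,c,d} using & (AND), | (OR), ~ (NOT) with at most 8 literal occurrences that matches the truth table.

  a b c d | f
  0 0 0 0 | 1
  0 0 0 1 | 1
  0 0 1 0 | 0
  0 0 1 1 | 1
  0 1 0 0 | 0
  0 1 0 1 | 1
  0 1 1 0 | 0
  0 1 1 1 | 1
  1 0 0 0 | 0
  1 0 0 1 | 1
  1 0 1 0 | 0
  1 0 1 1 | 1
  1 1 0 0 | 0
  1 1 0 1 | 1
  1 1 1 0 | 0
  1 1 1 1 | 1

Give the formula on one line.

((d & ~a) | (((~c & ~b) & ~a) | (a & d)))

  ~a = 1111111100000000
  (d & ~a) = 0101010100000000
  ~c = 1100110011001100
  ~b = 1111000011110000
  (~c & ~b) = 1100000011000000
  ((~c & ~b) & ~a) = 1100000000000000
  (a & d) = 0000000001010101
  (((~c & ~b) & ~a) | (a & d)) = 1100000001010101
  ((d & ~a) | (((~c & ~b) & ~a) | (a & d))) = 1101010101010101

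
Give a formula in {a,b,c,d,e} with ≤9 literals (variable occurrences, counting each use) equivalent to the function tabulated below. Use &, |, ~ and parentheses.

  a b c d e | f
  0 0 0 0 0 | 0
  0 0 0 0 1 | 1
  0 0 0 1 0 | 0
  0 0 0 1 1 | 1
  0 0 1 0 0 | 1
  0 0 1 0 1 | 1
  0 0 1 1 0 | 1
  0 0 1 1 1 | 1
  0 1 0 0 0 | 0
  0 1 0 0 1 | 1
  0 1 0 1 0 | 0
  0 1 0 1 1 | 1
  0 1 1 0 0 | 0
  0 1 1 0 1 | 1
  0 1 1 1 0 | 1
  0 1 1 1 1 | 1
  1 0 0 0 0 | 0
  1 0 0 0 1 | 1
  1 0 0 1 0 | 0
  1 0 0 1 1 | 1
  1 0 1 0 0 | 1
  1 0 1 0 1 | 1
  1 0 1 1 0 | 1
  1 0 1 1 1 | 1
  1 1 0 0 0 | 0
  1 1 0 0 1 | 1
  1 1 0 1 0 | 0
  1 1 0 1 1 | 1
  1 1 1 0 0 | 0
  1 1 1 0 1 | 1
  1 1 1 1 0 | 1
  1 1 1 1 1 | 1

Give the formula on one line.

  (d & c) = 00000011000000110000001100000011
  (b & (d & c)) = 00000000000000110000000000000011
  ((b & (d & c)) | e) = 01010101010101110101010101010111
  ~b = 11111111000000001111111100000000
  (~b & c) = 00001111000000000000111100000000
  (((b & (d & c)) | e) | (~b & c)) = 01011111010101110101111101010111

(((b & (d & c)) | e) | (~b & c))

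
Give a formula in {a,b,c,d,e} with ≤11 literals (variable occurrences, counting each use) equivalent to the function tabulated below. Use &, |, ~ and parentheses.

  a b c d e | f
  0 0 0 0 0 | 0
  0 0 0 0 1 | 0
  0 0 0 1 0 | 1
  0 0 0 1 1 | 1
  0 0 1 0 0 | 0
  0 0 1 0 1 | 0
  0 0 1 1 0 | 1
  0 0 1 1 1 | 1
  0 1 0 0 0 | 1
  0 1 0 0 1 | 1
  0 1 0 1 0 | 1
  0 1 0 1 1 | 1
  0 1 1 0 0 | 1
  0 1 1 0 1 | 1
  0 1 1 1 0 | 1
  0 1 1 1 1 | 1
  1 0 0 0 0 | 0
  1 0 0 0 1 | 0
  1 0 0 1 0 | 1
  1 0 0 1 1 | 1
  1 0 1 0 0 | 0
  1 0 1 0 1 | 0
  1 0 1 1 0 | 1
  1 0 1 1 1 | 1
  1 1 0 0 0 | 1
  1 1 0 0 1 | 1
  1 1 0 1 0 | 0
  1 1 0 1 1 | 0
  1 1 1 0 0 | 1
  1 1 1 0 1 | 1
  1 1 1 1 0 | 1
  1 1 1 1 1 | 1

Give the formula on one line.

  (a & c) = 00000000000000000000111100001111
  (d & (a & c)) = 00000000000000000000001100000011
  ~b = 11111111000000001111111100000000
  ~d = 11001100110011001100110011001100
  (~b | ~d) = 11111111110011001111111111001100
  ~a = 11111111111111110000000000000000
  ((~b | ~d) | ~a) = 11111111111111111111111111001100
  (d | b) = 00110011111111110011001111111111
  (((~b | ~d) | ~a) & (d | b)) = 00110011111111110011001111001100
  ((d & (a & c)) | (((~b | ~d) | ~a) & (d | b))) = 00110011111111110011001111001111

((d & (a & c)) | (((~b | ~d) | ~a) & (d | b)))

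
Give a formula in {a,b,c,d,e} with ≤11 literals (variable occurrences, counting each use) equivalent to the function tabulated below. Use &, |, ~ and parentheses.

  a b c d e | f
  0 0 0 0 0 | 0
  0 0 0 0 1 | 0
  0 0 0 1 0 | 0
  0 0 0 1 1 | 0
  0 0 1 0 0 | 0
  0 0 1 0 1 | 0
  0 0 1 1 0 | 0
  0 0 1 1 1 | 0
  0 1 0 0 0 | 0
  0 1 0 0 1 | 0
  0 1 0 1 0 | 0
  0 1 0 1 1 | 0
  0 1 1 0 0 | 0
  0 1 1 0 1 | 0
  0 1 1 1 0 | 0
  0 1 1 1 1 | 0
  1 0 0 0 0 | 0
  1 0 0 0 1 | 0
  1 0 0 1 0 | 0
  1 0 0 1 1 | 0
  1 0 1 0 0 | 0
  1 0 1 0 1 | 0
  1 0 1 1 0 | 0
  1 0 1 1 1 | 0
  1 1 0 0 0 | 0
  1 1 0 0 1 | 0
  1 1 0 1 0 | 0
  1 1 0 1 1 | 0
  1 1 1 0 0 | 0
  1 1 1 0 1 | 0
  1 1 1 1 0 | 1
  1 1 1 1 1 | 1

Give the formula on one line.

  ~d = 11001100110011001100110011001100
  (b & ~d) = 00000000110011000000000011001100
  (a & b) = 00000000000000000000000011111111
  ((b & ~d) | (a & b)) = 00000000110011000000000011111111
  (a | c) = 00001111000011111111111111111111
  ~b = 11111111000000001111111100000000
  ((a | c) & ~b) = 00001111000000001111111100000000
  (c & d) = 00000011000000110000001100000011
  (((a | c) & ~b) | (c & d)) = 00001111000000111111111100000011
  (((b & ~d) | (a & b)) & (((a | c) & ~b) | (c & d))) = 00000000000000000000000000000011

(((b & ~d) | (a & b)) & (((a | c) & ~b) | (c & d)))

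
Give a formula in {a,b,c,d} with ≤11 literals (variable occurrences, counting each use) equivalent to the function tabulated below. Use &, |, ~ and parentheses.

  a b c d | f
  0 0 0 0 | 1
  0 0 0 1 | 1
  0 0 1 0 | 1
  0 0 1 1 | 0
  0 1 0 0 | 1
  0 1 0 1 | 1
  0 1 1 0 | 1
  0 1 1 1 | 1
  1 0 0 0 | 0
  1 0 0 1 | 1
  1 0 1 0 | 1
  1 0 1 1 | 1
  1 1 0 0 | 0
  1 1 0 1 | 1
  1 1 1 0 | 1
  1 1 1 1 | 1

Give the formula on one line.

(((~c & ~a) | ((b & ~a) | (c & ~d))) | (d & a))

  ~c = 1100110011001100
  ~a = 1111111100000000
  (~c & ~a) = 1100110000000000
  (b & ~a) = 0000111100000000
  ~d = 1010101010101010
  (c & ~d) = 0010001000100010
  ((b & ~a) | (c & ~d)) = 0010111100100010
  ((~c & ~a) | ((b & ~a) | (c & ~d))) = 1110111100100010
  (d & a) = 0000000001010101
  (((~c & ~a) | ((b & ~a) | (c & ~d))) | (d & a)) = 1110111101110111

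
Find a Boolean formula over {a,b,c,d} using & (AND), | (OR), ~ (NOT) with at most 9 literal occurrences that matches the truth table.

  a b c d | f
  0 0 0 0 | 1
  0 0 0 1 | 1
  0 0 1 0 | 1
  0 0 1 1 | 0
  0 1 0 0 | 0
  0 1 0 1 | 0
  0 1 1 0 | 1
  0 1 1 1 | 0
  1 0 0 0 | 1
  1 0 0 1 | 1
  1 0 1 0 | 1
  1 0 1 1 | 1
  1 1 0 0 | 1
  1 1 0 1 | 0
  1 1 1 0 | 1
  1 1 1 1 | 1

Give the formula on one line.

((((d & a) | ~d) | ~c) & (((a & ~d) | c) | ~b))

  (d & a) = 0000000001010101
  ~d = 1010101010101010
  ((d & a) | ~d) = 1010101011111111
  ~c = 1100110011001100
  (((d & a) | ~d) | ~c) = 1110111011111111
  (a & ~d) = 0000000010101010
  ((a & ~d) | c) = 0011001110111011
  ~b = 1111000011110000
  (((a & ~d) | c) | ~b) = 1111001111111011
  ((((d & a) | ~d) | ~c) & (((a & ~d) | c) | ~b)) = 1110001011111011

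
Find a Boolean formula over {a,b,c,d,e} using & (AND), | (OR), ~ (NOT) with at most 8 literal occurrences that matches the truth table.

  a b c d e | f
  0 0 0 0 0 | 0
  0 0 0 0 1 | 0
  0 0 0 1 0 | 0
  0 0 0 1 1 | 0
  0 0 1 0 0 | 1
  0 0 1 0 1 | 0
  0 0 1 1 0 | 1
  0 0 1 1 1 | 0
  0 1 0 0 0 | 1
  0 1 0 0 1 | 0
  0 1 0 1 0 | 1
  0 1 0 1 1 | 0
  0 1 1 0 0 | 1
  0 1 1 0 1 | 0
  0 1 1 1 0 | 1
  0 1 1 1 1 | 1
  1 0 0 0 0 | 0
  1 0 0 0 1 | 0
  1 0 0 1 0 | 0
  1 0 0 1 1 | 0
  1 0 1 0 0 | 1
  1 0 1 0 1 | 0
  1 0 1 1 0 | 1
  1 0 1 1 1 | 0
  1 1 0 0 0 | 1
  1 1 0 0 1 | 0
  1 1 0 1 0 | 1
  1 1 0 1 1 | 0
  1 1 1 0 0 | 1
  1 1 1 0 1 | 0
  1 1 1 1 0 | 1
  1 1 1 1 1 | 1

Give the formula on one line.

(((c & b) & (c & d)) | ((b | c) & ~e))

  (c & b) = 00000000000011110000000000001111
  (c & d) = 00000011000000110000001100000011
  ((c & b) & (c & d)) = 00000000000000110000000000000011
  (b | c) = 00001111111111110000111111111111
  ~e = 10101010101010101010101010101010
  ((b | c) & ~e) = 00001010101010100000101010101010
  (((c & b) & (c & d)) | ((b | c) & ~e)) = 00001010101010110000101010101011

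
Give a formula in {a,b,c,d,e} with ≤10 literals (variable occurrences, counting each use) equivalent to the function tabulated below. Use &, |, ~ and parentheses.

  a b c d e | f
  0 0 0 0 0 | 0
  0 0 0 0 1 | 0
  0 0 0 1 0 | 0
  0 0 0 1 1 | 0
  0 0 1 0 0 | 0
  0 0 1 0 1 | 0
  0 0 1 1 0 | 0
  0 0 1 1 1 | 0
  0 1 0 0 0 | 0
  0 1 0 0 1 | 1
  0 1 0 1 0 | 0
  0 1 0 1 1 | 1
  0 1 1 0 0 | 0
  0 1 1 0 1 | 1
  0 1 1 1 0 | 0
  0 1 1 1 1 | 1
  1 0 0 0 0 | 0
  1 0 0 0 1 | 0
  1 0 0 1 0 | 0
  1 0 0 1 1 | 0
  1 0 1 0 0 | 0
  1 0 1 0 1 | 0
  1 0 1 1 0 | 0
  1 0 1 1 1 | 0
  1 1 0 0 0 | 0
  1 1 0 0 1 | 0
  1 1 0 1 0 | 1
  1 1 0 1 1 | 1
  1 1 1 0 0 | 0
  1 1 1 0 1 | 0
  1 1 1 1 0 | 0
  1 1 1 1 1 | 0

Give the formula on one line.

((((~c & d) & (c | (b & d))) & a) | ((~a & b) & e))

  ~c = 11110000111100001111000011110000
  (~c & d) = 00110000001100000011000000110000
  (b & d) = 00000000001100110000000000110011
  (c | (b & d)) = 00001111001111110000111100111111
  ((~c & d) & (c | (b & d))) = 00000000001100000000000000110000
  (((~c & d) & (c | (b & d))) & a) = 00000000000000000000000000110000
  ~a = 11111111111111110000000000000000
  (~a & b) = 00000000111111110000000000000000
  ((~a & b) & e) = 00000000010101010000000000000000
  ((((~c & d) & (c | (b & d))) & a) | ((~a & b) & e)) = 00000000010101010000000000110000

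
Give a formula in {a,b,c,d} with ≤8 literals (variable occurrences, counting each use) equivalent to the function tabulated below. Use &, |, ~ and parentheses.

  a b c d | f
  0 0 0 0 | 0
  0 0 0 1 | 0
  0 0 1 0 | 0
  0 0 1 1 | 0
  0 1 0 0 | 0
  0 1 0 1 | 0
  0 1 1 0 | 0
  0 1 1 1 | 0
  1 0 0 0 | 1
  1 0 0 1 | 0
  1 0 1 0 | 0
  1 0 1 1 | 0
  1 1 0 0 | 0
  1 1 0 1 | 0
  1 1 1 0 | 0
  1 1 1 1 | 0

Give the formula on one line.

((~d & (~b | d)) & (a & (~d & ~c)))

  ~d = 1010101010101010
  ~b = 1111000011110000
  (~b | d) = 1111010111110101
  (~d & (~b | d)) = 1010000010100000
  ~c = 1100110011001100
  (~d & ~c) = 1000100010001000
  (a & (~d & ~c)) = 0000000010001000
  ((~d & (~b | d)) & (a & (~d & ~c))) = 0000000010000000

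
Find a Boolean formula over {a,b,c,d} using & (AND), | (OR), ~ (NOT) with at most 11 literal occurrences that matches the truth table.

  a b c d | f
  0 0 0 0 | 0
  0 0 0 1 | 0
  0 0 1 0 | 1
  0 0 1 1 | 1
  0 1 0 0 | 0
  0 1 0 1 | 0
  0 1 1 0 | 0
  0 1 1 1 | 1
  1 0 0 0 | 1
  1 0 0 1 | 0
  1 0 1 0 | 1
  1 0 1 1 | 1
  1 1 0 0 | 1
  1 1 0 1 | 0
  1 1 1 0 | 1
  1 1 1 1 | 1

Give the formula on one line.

  ~d = 1010101010101010
  (~d | c) = 1011101110111011
  ~b = 1111000011110000
  (d | ~b) = 1111010111110101
  (a | b) = 0000111111111111
  ~a = 1111111100000000
  (c & ~a) = 0011001100000000
  ((a | b) | (c & ~a)) = 0011111111111111
  ((d | ~b) & ((a | b) | (c & ~a))) = 0011010111110101
  (((d | ~b) & ((a | b) | (c & ~a))) | a) = 0011010111111111
  ((~d | c) & (((d | ~b) & ((a | b) | (c & ~a))) | a)) = 0011000110111011

((~d | c) & (((d | ~b) & ((a | b) | (c & ~a))) | a))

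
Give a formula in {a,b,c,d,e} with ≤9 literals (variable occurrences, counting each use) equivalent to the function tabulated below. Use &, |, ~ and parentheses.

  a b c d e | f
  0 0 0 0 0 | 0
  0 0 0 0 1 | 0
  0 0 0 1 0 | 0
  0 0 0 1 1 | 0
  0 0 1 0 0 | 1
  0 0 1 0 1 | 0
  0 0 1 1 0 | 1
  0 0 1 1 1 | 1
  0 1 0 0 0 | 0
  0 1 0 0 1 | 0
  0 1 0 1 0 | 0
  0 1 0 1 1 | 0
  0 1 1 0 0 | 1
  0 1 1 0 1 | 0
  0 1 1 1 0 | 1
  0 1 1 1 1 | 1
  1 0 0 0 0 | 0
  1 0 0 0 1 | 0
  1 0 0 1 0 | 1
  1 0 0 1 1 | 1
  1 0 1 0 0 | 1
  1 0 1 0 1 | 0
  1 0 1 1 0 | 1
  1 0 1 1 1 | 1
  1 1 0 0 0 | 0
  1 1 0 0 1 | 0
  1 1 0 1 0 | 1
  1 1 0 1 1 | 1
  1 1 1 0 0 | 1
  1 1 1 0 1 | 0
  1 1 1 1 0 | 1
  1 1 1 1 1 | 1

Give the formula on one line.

  (d & a) = 00000000000000000011001100110011
  (e & a) = 00000000000000000101010101010101
  ((e & a) & d) = 00000000000000000001000100010001
  ~e = 10101010101010101010101010101010
  (d | ~e) = 10111011101110111011101110111011
  ((d | ~e) & c) = 00001011000010110000101100001011
  (((e & a) & d) | ((d | ~e) & c)) = 00001011000010110001101100011011
  ((d & a) | (((e & a) & d) | ((d | ~e) & c))) = 00001011000010110011101100111011

((d & a) | (((e & a) & d) | ((d | ~e) & c)))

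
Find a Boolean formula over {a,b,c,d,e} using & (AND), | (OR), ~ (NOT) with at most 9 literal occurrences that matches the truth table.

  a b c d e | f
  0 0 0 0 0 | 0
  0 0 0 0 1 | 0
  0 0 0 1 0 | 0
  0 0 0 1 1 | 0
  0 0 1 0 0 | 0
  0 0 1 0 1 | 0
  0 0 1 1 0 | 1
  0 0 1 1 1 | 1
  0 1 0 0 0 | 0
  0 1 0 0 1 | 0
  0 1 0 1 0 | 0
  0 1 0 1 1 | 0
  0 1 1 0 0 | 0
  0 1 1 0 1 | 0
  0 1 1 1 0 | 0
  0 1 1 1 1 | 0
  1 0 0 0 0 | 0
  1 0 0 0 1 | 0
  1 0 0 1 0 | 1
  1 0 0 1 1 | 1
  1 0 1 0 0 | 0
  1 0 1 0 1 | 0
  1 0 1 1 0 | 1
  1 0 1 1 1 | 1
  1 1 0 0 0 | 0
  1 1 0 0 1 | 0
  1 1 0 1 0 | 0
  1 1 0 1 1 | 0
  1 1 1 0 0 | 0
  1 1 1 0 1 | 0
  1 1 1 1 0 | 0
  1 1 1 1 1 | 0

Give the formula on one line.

(((~d | ~b) & d) & ((~d | a) | c))

  ~d = 11001100110011001100110011001100
  ~b = 11111111000000001111111100000000
  (~d | ~b) = 11111111110011001111111111001100
  ((~d | ~b) & d) = 00110011000000000011001100000000
  (~d | a) = 11001100110011001111111111111111
  ((~d | a) | c) = 11001111110011111111111111111111
  (((~d | ~b) & d) & ((~d | a) | c)) = 00000011000000000011001100000000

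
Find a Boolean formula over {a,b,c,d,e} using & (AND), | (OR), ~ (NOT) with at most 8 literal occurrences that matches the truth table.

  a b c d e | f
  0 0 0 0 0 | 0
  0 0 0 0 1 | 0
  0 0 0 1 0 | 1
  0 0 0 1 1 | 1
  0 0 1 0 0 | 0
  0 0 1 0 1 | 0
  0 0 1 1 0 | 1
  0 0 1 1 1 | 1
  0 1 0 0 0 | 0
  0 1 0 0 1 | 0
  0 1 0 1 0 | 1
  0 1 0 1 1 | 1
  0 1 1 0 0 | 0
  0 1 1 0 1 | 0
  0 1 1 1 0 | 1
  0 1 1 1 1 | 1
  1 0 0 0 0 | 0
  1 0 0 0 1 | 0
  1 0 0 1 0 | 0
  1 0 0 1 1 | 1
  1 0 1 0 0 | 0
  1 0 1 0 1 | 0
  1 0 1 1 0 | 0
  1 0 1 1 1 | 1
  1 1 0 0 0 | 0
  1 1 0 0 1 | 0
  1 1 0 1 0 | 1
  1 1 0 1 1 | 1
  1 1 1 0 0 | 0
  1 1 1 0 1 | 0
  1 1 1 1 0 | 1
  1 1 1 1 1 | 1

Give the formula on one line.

  (d & b) = 00000000001100110000000000110011
  ~a = 11111111111111110000000000000000
  ((d & b) | ~a) = 11111111111111110000000000110011
  (e | ((d & b) | ~a)) = 11111111111111110101010101110111
  ((e | ((d & b) | ~a)) & d) = 00110011001100110001000100110011

((e | ((d & b) | ~a)) & d)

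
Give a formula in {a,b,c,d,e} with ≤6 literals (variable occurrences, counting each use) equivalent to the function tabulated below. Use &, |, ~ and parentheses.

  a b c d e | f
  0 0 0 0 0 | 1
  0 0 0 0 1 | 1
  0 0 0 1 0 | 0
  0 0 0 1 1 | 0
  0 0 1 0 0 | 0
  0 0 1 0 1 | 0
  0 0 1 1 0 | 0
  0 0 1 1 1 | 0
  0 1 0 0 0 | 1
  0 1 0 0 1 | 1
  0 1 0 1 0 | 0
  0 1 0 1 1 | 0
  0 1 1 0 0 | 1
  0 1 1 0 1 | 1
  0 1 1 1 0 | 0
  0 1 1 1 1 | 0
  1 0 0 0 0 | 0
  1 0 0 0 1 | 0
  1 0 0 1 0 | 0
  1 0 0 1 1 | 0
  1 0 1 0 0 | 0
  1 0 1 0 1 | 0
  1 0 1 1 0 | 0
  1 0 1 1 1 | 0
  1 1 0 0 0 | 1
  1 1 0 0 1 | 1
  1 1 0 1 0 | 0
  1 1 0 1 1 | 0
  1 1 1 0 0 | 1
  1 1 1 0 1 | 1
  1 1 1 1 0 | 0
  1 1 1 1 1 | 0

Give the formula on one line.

(~d & (b | (~a & ~c)))

  ~d = 11001100110011001100110011001100
  ~a = 11111111111111110000000000000000
  ~c = 11110000111100001111000011110000
  (~a & ~c) = 11110000111100000000000000000000
  (b | (~a & ~c)) = 11110000111111110000000011111111
  (~d & (b | (~a & ~c))) = 11000000110011000000000011001100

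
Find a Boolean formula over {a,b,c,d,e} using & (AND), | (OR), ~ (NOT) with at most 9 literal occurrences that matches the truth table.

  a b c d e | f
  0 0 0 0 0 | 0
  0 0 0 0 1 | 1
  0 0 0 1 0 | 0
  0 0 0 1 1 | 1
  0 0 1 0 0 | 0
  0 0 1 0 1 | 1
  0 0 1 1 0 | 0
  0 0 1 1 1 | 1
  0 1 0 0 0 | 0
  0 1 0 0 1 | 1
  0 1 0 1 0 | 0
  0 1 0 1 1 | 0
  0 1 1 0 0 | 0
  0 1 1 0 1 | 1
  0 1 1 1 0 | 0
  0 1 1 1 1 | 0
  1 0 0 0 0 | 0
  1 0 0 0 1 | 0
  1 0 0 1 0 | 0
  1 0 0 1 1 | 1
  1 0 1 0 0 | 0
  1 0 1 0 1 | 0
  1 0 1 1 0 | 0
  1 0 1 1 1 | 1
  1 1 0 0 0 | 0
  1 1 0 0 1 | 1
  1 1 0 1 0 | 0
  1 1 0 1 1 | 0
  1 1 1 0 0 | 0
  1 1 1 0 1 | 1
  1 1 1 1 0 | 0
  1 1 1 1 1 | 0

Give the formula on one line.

  ~a = 11111111111111110000000000000000
  (b | ~a) = 11111111111111110000000011111111
  ~d = 11001100110011001100110011001100
  ((b | ~a) & ~d) = 11001100110011000000000011001100
  (e & ~a) = 01010101010101010000000000000000
  (d | (e & ~a)) = 01110111011101110011001100110011
  ~b = 11111111000000001111111100000000
  ((d | (e & ~a)) & ~b) = 01110111000000000011001100000000
  (((b | ~a) & ~d) | ((d | (e & ~a)) & ~b)) = 11111111110011000011001111001100
  ((((b | ~a) & ~d) | ((d | (e & ~a)) & ~b)) & e) = 01010101010001000001000101000100

((((b | ~a) & ~d) | ((d | (e & ~a)) & ~b)) & e)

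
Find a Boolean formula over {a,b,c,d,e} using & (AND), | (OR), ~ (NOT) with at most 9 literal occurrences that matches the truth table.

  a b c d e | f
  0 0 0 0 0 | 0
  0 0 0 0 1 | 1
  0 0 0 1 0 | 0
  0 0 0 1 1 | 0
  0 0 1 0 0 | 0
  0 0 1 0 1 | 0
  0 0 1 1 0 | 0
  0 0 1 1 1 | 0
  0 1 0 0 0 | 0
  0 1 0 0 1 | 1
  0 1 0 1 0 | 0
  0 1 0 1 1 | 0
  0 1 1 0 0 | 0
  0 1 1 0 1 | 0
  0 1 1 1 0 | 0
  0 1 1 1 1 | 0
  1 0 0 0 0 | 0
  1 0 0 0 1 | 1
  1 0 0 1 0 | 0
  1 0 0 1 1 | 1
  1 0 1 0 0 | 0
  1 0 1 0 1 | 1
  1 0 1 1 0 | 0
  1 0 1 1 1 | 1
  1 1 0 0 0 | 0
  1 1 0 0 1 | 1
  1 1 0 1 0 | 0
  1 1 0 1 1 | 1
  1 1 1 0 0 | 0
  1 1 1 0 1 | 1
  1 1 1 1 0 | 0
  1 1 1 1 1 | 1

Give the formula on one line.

((a | ~c) & ((e & ~d) | ((a | (~e & (~a & b))) & e)))

  ~c = 11110000111100001111000011110000
  (a | ~c) = 11110000111100001111111111111111
  ~d = 11001100110011001100110011001100
  (e & ~d) = 01000100010001000100010001000100
  ~e = 10101010101010101010101010101010
  ~a = 11111111111111110000000000000000
  (~a & b) = 00000000111111110000000000000000
  (~e & (~a & b)) = 00000000101010100000000000000000
  (a | (~e & (~a & b))) = 00000000101010101111111111111111
  ((a | (~e & (~a & b))) & e) = 00000000000000000101010101010101
  ((e & ~d) | ((a | (~e & (~a & b))) & e)) = 01000100010001000101010101010101
  ((a | ~c) & ((e & ~d) | ((a | (~e & (~a & b))) & e))) = 01000000010000000101010101010101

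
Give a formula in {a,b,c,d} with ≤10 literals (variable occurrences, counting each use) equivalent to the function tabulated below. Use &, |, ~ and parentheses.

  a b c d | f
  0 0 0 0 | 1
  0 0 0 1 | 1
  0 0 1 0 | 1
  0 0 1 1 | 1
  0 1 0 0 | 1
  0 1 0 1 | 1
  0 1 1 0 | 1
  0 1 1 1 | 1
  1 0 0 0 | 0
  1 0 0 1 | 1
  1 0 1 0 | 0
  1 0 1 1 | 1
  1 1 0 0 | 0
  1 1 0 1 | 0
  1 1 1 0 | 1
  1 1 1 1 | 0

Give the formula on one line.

  ~b = 1111000011110000
  (~b & d) = 0101000001010000
  ~c = 1100110011001100
  (~c | b) = 1100111111001111
  ~a = 1111111100000000
  ~d = 1010101010101010
  (~a | ~d) = 1111111110101010
  (c & (~a | ~d)) = 0011001100100010
  ((~c | b) & (c & (~a | ~d))) = 0000001100000010
  (((~c | b) & (c & (~a | ~d))) | ~a) = 1111111100000010
  ((~b & d) | (((~c | b) & (c & (~a | ~d))) | ~a)) = 1111111101010010

((~b & d) | (((~c | b) & (c & (~a | ~d))) | ~a))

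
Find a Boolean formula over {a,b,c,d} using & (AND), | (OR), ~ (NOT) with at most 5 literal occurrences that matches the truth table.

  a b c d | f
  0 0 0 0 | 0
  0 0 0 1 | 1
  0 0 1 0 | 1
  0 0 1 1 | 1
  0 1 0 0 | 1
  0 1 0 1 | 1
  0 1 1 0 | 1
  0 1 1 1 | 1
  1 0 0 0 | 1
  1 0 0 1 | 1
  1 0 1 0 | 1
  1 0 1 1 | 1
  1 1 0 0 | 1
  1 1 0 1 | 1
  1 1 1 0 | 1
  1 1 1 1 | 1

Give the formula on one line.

  (c | a) = 0011001111111111
  ((c | a) | d) = 0111011111111111
  ~b = 1111000011110000
  (((c | a) | d) & ~b) = 0111000011110000
  ((((c | a) | d) & ~b) | b) = 0111111111111111

((((c | a) | d) & ~b) | b)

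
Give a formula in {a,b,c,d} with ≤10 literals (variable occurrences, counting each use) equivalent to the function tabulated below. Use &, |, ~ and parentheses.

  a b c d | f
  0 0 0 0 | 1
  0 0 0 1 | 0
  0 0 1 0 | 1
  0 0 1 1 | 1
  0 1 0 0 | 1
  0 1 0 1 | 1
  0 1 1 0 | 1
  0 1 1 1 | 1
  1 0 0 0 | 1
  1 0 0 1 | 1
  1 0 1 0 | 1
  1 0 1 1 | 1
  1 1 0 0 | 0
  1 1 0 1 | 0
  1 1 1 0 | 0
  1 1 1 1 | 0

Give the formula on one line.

  ~a = 1111111100000000
  (~a & b) = 0000111100000000
  ~b = 1111000011110000
  (~b | ~a) = 1111111111110000
  ~d = 1010101010101010
  ((~b | ~a) & ~d) = 1010101010100000
  (c | a) = 0011001111111111
  (~b & (c | a)) = 0011000011110000
  (((~b | ~a) & ~d) | (~b & (c | a))) = 1011101011110000
  ((~a & b) | (((~b | ~a) & ~d) | (~b & (c | a)))) = 1011111111110000

((~a & b) | (((~b | ~a) & ~d) | (~b & (c | a))))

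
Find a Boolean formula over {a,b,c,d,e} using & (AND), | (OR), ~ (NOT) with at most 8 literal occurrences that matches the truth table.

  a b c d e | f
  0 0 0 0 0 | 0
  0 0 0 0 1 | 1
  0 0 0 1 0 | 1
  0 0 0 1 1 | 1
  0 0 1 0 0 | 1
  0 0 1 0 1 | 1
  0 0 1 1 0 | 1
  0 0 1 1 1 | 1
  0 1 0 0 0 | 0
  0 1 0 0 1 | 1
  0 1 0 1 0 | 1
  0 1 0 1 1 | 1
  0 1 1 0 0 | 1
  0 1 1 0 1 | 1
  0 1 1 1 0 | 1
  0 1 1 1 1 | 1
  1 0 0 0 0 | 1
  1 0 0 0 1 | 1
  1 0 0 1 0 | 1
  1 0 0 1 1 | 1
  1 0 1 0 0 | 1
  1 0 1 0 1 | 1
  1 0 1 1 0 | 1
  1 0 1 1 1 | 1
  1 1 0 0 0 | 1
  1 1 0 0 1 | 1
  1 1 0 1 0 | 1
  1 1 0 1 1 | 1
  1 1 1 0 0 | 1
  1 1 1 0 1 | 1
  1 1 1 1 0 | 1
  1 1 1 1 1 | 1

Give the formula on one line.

((d | a) | ((e | c) & ~d))

  (d | a) = 00110011001100111111111111111111
  (e | c) = 01011111010111110101111101011111
  ~d = 11001100110011001100110011001100
  ((e | c) & ~d) = 01001100010011000100110001001100
  ((d | a) | ((e | c) & ~d)) = 01111111011111111111111111111111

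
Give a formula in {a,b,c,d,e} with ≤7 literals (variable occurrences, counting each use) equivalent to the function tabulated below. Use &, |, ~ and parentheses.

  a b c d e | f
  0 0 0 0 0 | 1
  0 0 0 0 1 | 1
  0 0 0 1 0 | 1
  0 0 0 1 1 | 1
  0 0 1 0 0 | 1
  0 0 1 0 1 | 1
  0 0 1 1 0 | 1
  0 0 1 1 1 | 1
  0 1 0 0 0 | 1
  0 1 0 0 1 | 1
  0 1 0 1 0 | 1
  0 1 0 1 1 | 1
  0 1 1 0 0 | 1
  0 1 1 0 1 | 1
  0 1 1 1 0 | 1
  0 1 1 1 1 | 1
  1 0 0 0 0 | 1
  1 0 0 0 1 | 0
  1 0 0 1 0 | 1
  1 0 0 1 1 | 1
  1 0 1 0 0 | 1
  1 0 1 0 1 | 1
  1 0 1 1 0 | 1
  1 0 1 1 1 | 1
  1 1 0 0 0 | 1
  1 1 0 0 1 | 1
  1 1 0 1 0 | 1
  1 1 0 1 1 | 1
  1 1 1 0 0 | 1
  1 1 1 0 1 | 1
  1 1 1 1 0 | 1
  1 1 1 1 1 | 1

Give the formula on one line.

  ~a = 11111111111111110000000000000000
  (~a & e) = 01010101010101010000000000000000
  ((~a & e) | c) = 01011111010111110000111100001111
  (((~a & e) | c) | d) = 01111111011111110011111100111111
  ~e = 10101010101010101010101010101010
  (c | ~e) = 10101111101011111010111110101111
  (b | (c | ~e)) = 10101111111111111010111111111111
  ((((~a & e) | c) | d) | (b | (c | ~e))) = 11111111111111111011111111111111

((((~a & e) | c) | d) | (b | (c | ~e)))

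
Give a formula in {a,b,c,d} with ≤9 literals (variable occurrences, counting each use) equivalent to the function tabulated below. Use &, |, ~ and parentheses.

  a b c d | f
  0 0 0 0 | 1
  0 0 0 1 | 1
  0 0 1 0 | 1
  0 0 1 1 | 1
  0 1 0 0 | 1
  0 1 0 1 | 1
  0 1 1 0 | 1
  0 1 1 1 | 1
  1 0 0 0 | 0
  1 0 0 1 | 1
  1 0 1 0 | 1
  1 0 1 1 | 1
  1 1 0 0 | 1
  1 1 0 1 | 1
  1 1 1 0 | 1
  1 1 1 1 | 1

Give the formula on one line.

(((b | ~a) | (d & ~c)) | (c & (~c | a)))

  ~a = 1111111100000000
  (b | ~a) = 1111111100001111
  ~c = 1100110011001100
  (d & ~c) = 0100010001000100
  ((b | ~a) | (d & ~c)) = 1111111101001111
  (~c | a) = 1100110011111111
  (c & (~c | a)) = 0000000000110011
  (((b | ~a) | (d & ~c)) | (c & (~c | a))) = 1111111101111111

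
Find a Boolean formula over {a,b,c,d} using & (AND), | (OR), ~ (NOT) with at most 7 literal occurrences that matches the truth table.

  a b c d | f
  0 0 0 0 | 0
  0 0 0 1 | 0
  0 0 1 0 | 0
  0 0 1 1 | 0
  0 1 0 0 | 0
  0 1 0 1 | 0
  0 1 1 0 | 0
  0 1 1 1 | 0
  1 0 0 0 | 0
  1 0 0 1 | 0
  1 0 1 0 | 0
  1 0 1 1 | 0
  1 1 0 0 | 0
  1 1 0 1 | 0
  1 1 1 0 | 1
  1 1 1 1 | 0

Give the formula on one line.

  ~d = 1010101010101010
  (~d & a) = 0000000010101010
  (d | c) = 0111011101110111
  ((~d & a) & (d | c)) = 0000000000100010
  (((~d & a) & (d | c)) & b) = 0000000000000010

(((~d & a) & (d | c)) & b)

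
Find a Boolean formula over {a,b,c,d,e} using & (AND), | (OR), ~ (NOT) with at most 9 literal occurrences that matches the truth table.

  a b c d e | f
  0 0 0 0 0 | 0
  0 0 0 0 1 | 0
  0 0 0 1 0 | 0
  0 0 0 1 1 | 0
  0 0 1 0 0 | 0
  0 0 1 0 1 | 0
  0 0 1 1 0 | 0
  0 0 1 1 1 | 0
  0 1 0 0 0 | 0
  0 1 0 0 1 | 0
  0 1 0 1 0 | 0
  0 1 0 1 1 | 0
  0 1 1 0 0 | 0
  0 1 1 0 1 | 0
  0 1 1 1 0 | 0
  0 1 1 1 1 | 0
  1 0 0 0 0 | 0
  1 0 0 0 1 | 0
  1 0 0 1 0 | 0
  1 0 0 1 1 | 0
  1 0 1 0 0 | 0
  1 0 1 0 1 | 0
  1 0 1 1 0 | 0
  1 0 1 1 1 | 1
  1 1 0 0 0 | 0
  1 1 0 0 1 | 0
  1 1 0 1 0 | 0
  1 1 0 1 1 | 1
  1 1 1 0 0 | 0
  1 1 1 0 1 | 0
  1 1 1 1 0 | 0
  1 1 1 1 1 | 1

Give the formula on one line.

  ~a = 11111111111111110000000000000000
  (b | d) = 00110011111111110011001111111111
  (~a | (b | d)) = 11111111111111110011001111111111
  (c | b) = 00001111111111110000111111111111
  ((~a | (b | d)) & (c | b)) = 00001111111111110000001111111111
  (a & ((~a | (b | d)) & (c | b))) = 00000000000000000000001111111111
  ((a & ((~a | (b | d)) & (c | b))) & d) = 00000000000000000000001100110011
  (e & ((a & ((~a | (b | d)) & (c | b))) & d)) = 00000000000000000000000100010001

(e & ((a & ((~a | (b | d)) & (c | b))) & d))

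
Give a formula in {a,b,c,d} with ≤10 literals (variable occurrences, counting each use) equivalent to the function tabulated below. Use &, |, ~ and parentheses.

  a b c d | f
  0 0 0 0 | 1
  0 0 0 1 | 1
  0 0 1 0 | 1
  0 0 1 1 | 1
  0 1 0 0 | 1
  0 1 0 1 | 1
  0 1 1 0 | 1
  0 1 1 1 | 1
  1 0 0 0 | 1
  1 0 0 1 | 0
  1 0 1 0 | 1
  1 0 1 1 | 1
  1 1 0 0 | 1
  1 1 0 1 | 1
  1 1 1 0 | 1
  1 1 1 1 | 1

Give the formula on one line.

((~d | c) | ((b & ((~d & a) | ~c)) | ~a))

  ~d = 1010101010101010
  (~d | c) = 1011101110111011
  (~d & a) = 0000000010101010
  ~c = 1100110011001100
  ((~d & a) | ~c) = 1100110011101110
  (b & ((~d & a) | ~c)) = 0000110000001110
  ~a = 1111111100000000
  ((b & ((~d & a) | ~c)) | ~a) = 1111111100001110
  ((~d | c) | ((b & ((~d & a) | ~c)) | ~a)) = 1111111110111111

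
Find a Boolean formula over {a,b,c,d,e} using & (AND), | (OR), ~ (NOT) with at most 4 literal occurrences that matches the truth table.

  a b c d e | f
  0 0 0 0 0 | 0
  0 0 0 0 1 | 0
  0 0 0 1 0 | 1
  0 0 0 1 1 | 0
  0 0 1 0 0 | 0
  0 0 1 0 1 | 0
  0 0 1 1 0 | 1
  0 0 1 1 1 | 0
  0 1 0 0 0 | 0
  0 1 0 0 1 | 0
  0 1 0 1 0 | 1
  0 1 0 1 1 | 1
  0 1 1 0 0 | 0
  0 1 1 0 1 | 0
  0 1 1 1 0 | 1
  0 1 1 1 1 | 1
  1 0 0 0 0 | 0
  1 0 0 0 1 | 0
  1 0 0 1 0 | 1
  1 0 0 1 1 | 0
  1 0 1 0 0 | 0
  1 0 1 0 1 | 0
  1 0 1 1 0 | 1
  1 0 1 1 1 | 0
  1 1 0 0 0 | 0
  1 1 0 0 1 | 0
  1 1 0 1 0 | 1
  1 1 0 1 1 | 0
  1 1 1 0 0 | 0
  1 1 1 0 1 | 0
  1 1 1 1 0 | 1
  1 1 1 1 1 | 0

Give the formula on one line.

(d & (~e | (b & ~a)))

  ~e = 10101010101010101010101010101010
  ~a = 11111111111111110000000000000000
  (b & ~a) = 00000000111111110000000000000000
  (~e | (b & ~a)) = 10101010111111111010101010101010
  (d & (~e | (b & ~a))) = 00100010001100110010001000100010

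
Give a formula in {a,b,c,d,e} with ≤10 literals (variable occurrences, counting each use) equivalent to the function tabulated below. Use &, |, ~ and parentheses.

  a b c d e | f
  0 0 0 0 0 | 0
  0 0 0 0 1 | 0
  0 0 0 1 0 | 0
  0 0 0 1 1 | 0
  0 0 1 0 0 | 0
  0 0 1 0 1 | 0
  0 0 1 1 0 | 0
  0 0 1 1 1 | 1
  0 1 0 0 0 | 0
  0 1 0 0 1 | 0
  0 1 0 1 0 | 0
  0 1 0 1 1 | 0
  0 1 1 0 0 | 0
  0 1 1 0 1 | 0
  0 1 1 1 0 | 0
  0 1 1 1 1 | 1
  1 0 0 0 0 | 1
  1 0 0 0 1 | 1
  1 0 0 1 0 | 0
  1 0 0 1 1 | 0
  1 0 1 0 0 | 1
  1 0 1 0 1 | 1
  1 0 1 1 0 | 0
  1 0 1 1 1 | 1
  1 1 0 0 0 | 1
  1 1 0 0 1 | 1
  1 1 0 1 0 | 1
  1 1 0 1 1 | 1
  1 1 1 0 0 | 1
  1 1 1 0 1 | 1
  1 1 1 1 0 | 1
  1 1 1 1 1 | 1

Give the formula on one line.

((e & (c & d)) | (a & (b | (~d & a))))

  (c & d) = 00000011000000110000001100000011
  (e & (c & d)) = 00000001000000010000000100000001
  ~d = 11001100110011001100110011001100
  (~d & a) = 00000000000000001100110011001100
  (b | (~d & a)) = 00000000111111111100110011111111
  (a & (b | (~d & a))) = 00000000000000001100110011111111
  ((e & (c & d)) | (a & (b | (~d & a)))) = 00000001000000011100110111111111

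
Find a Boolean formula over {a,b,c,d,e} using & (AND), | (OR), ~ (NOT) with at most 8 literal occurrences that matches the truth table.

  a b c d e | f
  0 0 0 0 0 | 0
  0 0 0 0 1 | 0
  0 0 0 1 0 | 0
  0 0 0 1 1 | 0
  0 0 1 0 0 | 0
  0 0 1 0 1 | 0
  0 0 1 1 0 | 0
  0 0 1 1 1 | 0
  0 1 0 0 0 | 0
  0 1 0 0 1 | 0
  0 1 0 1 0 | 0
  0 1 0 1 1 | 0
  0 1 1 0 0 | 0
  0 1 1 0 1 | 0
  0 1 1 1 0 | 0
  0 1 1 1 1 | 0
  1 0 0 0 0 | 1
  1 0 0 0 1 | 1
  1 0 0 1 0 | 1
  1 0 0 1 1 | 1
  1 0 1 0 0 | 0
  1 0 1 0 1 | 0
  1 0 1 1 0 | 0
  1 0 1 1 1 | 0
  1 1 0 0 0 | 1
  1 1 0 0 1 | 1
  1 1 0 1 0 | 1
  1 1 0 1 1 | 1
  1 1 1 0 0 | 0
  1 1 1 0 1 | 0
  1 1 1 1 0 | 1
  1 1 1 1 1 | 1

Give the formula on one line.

  ~c = 11110000111100001111000011110000
  ~a = 11111111111111110000000000000000
  ~e = 10101010101010101010101010101010
  (~a & ~e) = 10101010101010100000000000000000
  (c & b) = 00000000000011110000000000001111
  ((~a & ~e) | (c & b)) = 10101010101011110000000000001111
  (d & ((~a & ~e) | (c & b))) = 00100010001000110000000000000011
  (~c | (d & ((~a & ~e) | (c & b)))) = 11110010111100111111000011110011
  (a & (~c | (d & ((~a & ~e) | (c & b))))) = 00000000000000001111000011110011

(a & (~c | (d & ((~a & ~e) | (c & b)))))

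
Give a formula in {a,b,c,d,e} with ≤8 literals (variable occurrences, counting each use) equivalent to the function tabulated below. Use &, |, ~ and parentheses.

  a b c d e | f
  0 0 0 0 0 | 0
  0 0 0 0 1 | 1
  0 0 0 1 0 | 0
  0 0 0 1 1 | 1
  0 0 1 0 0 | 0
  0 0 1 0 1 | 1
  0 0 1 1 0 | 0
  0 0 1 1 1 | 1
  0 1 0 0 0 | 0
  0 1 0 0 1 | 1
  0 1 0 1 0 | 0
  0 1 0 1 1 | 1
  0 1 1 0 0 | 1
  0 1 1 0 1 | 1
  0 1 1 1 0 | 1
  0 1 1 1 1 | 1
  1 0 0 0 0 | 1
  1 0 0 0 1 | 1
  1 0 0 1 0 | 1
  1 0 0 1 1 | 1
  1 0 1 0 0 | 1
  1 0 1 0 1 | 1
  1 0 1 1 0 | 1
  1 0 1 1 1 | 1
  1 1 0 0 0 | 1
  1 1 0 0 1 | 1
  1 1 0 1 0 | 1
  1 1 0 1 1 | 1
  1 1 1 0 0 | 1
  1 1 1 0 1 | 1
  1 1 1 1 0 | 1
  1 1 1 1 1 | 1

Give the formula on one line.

((((~b & d) | ~e) & (e | a)) | (e | (c & b)))

  ~b = 11111111000000001111111100000000
  (~b & d) = 00110011000000000011001100000000
  ~e = 10101010101010101010101010101010
  ((~b & d) | ~e) = 10111011101010101011101110101010
  (e | a) = 01010101010101011111111111111111
  (((~b & d) | ~e) & (e | a)) = 00010001000000001011101110101010
  (c & b) = 00000000000011110000000000001111
  (e | (c & b)) = 01010101010111110101010101011111
  ((((~b & d) | ~e) & (e | a)) | (e | (c & b))) = 01010101010111111111111111111111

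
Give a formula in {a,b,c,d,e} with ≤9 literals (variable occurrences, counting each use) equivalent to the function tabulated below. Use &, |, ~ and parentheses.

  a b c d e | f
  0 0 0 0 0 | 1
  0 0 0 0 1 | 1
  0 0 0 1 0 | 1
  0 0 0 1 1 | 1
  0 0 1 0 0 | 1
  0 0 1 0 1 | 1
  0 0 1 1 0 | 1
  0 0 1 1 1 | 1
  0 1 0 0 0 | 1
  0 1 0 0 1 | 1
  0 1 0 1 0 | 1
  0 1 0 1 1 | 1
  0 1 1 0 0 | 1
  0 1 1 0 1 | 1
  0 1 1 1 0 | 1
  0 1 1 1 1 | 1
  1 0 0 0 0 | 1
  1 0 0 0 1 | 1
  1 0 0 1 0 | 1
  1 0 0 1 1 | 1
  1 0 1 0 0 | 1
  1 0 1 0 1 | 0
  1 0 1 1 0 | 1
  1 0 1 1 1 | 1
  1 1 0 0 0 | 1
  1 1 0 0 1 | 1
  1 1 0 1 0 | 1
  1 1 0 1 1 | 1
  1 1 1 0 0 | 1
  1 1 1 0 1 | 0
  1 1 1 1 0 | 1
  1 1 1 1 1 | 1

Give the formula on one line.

  (b | c) = 00001111111111110000111111111111
  ~a = 11111111111111110000000000000000
  ((b | c) & ~a) = 00001111111111110000000000000000
  ~e = 10101010101010101010101010101010
  (((b | c) & ~a) | ~e) = 10101111111111111010101010101010
  ~c = 11110000111100001111000011110000
  ((((b | c) & ~a) | ~e) | ~c) = 11111111111111111111101011111010
  (((((b | c) & ~a) | ~e) | ~c) | d) = 11111111111111111111101111111011

(((((b | c) & ~a) | ~e) | ~c) | d)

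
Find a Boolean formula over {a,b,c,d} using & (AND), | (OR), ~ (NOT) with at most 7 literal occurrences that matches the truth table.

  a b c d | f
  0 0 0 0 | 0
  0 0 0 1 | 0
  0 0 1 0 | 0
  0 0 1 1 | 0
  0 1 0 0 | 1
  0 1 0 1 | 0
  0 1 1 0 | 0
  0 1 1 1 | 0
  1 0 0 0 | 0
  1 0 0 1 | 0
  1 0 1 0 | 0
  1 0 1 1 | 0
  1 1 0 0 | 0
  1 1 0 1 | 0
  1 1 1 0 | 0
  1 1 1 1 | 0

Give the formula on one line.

(~a & (~d & (b & ~c)))

  ~a = 1111111100000000
  ~d = 1010101010101010
  ~c = 1100110011001100
  (b & ~c) = 0000110000001100
  (~d & (b & ~c)) = 0000100000001000
  (~a & (~d & (b & ~c))) = 0000100000000000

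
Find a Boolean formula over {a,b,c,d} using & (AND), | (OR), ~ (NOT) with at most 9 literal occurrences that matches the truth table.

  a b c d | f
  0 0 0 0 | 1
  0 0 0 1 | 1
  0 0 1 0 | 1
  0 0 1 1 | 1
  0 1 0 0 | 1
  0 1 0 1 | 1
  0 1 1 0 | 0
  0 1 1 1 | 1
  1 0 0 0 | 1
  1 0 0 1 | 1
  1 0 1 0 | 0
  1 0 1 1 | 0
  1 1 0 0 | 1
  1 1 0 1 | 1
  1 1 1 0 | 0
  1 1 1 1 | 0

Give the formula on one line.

  ~b = 1111000011110000
  (c & ~b) = 0011000000110000
  (d & b) = 0000010100000101
  ((c & ~b) | (d & b)) = 0011010100110101
  ~d = 1010101010101010
  ~a = 1111111100000000
  (~d | ~a) = 1111111110101010
  ((~d | ~a) & c) = 0011001100100010
  (((~d | ~a) & c) & ~a) = 0011001100000000
  (((c & ~b) | (d & b)) & (((~d | ~a) & c) & ~a)) = 0011000100000000
  ~c = 1100110011001100
  ((((c & ~b) | (d & b)) & (((~d | ~a) & c) & ~a)) | ~c) = 1111110111001100

((((c & ~b) | (d & b)) & (((~d | ~a) & c) & ~a)) | ~c)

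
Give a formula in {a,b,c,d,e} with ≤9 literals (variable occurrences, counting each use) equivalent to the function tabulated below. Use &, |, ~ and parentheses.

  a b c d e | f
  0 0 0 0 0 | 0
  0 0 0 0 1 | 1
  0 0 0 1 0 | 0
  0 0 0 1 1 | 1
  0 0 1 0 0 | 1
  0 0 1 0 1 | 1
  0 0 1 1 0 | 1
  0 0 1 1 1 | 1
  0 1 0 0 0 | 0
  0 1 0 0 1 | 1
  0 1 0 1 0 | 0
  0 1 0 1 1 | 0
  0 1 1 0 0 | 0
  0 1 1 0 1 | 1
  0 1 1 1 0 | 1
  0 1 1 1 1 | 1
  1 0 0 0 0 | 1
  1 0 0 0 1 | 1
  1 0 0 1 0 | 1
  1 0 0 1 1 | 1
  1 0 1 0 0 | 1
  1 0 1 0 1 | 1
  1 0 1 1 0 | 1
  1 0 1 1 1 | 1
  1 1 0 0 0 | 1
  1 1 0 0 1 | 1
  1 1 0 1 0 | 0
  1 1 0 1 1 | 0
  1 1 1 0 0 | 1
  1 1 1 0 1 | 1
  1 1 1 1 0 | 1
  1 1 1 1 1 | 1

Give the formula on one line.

  ~b = 11111111000000001111111100000000
  (~b & c) = 00001111000000000000111100000000
  (d & c) = 00000011000000110000001100000011
  ((~b & c) | (d & c)) = 00001111000000110000111100000011
  ~d = 11001100110011001100110011001100
  (~d | ~b) = 11111111110011001111111111001100
  (e | a) = 01010101010101011111111111111111
  ((~d | ~b) & (e | a)) = 01010101010001001111111111001100
  (((~b & c) | (d & c)) | ((~d | ~b) & (e | a))) = 01011111010001111111111111001111

(((~b & c) | (d & c)) | ((~d | ~b) & (e | a)))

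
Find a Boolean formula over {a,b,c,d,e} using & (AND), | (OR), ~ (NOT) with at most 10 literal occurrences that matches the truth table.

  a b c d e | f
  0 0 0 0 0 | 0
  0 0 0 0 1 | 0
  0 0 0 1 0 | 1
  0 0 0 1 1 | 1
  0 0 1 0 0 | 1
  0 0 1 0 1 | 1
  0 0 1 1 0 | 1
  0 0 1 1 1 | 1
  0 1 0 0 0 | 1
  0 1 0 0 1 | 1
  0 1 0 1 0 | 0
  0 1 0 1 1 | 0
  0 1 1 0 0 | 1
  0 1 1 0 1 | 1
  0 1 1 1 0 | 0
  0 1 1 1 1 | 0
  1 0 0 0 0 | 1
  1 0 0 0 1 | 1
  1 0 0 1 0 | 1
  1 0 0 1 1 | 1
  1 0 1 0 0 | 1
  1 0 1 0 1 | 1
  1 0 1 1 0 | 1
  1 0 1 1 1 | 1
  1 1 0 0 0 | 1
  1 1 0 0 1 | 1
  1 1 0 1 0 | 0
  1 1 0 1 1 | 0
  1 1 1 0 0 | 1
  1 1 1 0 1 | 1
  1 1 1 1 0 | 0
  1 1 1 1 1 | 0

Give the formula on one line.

(((d & ~a) | ((b | a) | (c | a))) & (~d | ~b))

  ~a = 11111111111111110000000000000000
  (d & ~a) = 00110011001100110000000000000000
  (b | a) = 00000000111111111111111111111111
  (c | a) = 00001111000011111111111111111111
  ((b | a) | (c | a)) = 00001111111111111111111111111111
  ((d & ~a) | ((b | a) | (c | a))) = 00111111111111111111111111111111
  ~d = 11001100110011001100110011001100
  ~b = 11111111000000001111111100000000
  (~d | ~b) = 11111111110011001111111111001100
  (((d & ~a) | ((b | a) | (c | a))) & (~d | ~b)) = 00111111110011001111111111001100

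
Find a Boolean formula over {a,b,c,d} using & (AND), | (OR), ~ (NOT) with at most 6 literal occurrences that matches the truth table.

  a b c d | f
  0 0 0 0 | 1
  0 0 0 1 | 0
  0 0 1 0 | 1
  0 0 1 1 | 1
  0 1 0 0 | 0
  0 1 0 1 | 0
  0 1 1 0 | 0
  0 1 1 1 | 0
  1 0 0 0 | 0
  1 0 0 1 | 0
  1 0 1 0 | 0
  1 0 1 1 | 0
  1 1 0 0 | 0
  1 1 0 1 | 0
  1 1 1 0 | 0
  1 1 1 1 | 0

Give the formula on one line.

  ~b = 1111000011110000
  ~a = 1111111100000000
  (~a & c) = 0011001100000000
  ~d = 1010101010101010
  ((~a & c) | ~d) = 1011101110101010
  (~b & ((~a & c) | ~d)) = 1011000010100000
  ((~b & ((~a & c) | ~d)) & ~a) = 1011000000000000

((~b & ((~a & c) | ~d)) & ~a)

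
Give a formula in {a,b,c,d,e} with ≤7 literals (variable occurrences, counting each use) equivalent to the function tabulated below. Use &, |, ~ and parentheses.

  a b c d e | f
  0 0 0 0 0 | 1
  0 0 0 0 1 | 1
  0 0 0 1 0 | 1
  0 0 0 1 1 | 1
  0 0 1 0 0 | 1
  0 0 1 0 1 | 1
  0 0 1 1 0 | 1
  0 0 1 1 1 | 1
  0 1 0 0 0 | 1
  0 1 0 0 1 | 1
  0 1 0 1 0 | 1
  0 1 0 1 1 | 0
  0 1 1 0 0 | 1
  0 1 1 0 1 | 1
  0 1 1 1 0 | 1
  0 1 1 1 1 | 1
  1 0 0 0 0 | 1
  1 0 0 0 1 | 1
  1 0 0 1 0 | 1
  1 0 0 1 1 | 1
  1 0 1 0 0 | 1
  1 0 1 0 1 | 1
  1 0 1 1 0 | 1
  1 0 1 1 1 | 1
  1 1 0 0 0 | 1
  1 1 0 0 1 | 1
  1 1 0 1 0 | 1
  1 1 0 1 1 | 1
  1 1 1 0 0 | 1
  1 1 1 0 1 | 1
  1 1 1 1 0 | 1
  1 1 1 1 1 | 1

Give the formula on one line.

  ~d = 11001100110011001100110011001100
  (a | c) = 00001111000011111111111111111111
  ~e = 10101010101010101010101010101010
  ~b = 11111111000000001111111100000000
  (~e | ~b) = 11111111101010101111111110101010
  ((a | c) | (~e | ~b)) = 11111111101011111111111111111111
  (~d | ((a | c) | (~e | ~b))) = 11111111111011111111111111111111

(~d | ((a | c) | (~e | ~b)))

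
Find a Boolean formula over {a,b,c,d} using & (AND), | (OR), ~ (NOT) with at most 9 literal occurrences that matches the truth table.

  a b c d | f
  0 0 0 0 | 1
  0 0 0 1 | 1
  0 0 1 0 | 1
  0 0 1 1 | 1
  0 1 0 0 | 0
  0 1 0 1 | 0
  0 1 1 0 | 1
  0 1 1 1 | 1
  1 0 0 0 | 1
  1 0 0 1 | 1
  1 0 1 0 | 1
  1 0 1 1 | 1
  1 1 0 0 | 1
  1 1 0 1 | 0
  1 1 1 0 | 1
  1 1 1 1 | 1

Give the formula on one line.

  ~b = 1111000011110000
  ~a = 1111111100000000
  ~d = 1010101010101010
  (~a | ~d) = 1111111110101010
  (~d | c) = 1011101110111011
  (a & b) = 0000000000001111
  ((~d | c) & (a & b)) = 0000000000001011
  ((~a | ~d) & ((~d | c) & (a & b))) = 0000000000001010
  (~b | ((~a | ~d) & ((~d | c) & (a & b)))) = 1111000011111010
  (b & c) = 0000001100000011
  ((~b | ((~a | ~d) & ((~d | c) & (a & b)))) | (b & c)) = 1111001111111011

((~b | ((~a | ~d) & ((~d | c) & (a & b)))) | (b & c))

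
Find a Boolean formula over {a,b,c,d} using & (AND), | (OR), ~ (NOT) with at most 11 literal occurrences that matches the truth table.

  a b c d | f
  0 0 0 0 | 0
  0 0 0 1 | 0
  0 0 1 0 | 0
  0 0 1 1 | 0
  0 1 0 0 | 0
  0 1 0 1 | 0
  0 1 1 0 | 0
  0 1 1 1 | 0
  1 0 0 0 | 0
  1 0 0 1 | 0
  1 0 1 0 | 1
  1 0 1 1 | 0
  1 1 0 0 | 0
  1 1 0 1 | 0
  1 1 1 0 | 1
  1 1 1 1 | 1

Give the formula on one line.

  ~c = 1100110011001100
  (a | ~c) = 1100110011111111
  ~d = 1010101010101010
  (~d | b) = 1010111110101111
  ((a | ~c) & (~d | b)) = 1000110010101111
  (a & ((a | ~c) & (~d | b))) = 0000000010101111
  (b | c) = 0011111100111111
  ((a & ((a | ~c) & (~d | b))) & (b | c)) = 0000000000101111
  (c & ((a & ((a | ~c) & (~d | b))) & (b | c))) = 0000000000100011

(c & ((a & ((a | ~c) & (~d | b))) & (b | c)))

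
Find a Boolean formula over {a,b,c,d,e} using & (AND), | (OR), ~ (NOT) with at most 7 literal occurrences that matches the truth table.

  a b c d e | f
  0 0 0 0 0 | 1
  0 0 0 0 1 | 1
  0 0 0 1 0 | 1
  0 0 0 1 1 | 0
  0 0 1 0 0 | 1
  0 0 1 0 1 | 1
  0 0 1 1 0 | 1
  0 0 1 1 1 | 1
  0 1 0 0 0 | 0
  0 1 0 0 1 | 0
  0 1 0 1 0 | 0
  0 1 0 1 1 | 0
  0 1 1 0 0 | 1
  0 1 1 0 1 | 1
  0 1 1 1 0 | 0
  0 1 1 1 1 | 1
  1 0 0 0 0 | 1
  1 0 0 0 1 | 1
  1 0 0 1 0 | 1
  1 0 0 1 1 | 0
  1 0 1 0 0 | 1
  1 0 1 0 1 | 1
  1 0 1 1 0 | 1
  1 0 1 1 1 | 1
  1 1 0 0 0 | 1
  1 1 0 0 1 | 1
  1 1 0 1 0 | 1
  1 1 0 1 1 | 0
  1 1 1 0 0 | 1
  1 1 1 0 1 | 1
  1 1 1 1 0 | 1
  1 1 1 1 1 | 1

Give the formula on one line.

  ~d = 11001100110011001100110011001100
  (e | ~d) = 11011101110111011101110111011101
  (c & (e | ~d)) = 00001101000011010000110100001101
  ~e = 10101010101010101010101010101010
  (~e | ~d) = 11101110111011101110111011101110
  ~b = 11111111000000001111111100000000
  (~b | a) = 11111111000000001111111111111111
  ((~e | ~d) & (~b | a)) = 11101110000000001110111011101110
  ((c & (e | ~d)) | ((~e | ~d) & (~b | a))) = 11101111000011011110111111101111

((c & (e | ~d)) | ((~e | ~d) & (~b | a)))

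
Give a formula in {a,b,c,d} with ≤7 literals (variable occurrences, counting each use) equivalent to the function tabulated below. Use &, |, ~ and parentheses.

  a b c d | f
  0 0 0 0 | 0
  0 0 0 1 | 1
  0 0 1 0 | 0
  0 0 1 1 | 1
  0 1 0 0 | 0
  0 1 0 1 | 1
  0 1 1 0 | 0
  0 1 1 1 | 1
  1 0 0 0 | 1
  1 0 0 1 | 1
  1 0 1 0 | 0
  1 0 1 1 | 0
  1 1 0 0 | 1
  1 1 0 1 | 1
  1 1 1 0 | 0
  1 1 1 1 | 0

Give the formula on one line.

((~a | ~c) & (a | d))

  ~a = 1111111100000000
  ~c = 1100110011001100
  (~a | ~c) = 1111111111001100
  (a | d) = 0101010111111111
  ((~a | ~c) & (a | d)) = 0101010111001100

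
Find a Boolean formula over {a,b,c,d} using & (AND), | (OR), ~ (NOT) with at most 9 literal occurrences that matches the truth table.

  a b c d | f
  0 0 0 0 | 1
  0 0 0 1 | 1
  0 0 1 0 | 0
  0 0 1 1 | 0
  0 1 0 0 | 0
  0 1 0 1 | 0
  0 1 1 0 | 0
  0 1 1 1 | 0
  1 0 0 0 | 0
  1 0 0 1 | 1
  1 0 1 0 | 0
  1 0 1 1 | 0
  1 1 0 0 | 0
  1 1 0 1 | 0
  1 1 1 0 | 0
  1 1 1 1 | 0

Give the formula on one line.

  ~b = 1111000011110000
  (d & ~b) = 0101000001010000
  ~a = 1111111100000000
  ((d & ~b) | ~a) = 1111111101010000
  (b & d) = 0000010100000101
  ~c = 1100110011001100
  ((b & d) | ~c) = 1100110111001101
  (a | ~b) = 1111000011111111
  (((b & d) | ~c) & (a | ~b)) = 1100000011001101
  (((d & ~b) | ~a) & (((b & d) | ~c) & (a | ~b))) = 1100000001000000

(((d & ~b) | ~a) & (((b & d) | ~c) & (a | ~b)))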